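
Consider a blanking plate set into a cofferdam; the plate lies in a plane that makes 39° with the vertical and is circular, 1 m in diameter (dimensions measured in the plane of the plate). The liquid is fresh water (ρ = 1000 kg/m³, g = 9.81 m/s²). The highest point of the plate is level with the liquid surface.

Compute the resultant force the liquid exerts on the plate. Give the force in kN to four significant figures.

γ = ρg = 1000 × 9.81 = 9810 N/m³ = 9.81 kN/m³.
The plate makes 39° with the vertical, i.e. θ = 90° − 39° = 51° to the horizontal. Measuring y along the incline from the free-surface line, vertical depth h = y·sinθ with sinθ = 0.777146.
The centroid is at the centre, 0.5 m below the top of the plate, so y_c = 0.5 m and h_c = 0.5 × 0.777146 = 0.388573 m.
A = π(0.5)² = 0.785398 m².
Resultant F = γ·h_c·A = 9.81 × 0.388573 × 0.785398 = 2.99386 kN.

F ≈ 2.994 kN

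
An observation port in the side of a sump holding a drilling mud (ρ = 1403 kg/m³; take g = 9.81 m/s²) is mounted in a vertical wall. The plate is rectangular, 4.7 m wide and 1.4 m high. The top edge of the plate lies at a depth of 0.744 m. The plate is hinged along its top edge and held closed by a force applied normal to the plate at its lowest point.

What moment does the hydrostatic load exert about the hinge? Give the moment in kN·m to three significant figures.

γ = ρg = 1403 × 9.81 / 1000 = 13.76343 kN/m³.
The centroid lies 1.4/2 = 0.7 m below the top edge, so the centroid depth is h_c = 0.744 + 0.7 = 1.444 m.
A = 4.7 × 1.4 = 6.58 m².
Resultant F = γ·h_c·A = 13.76343 × 1.444 × 6.58 = 130.774 kN.
I_c = b·h³/12 = 4.7 × 1.4³/12 = 1.07473 m⁴.
Centre of pressure: y_p = y_c + I_c/(y_c·A) = 1.444 + 1.07473/(1.444 × 6.58) = 1.444 + 0.113111 = 1.55711 m along the plane.
The resultant acts 0.7 + 0.113111 = 0.813111 m (along the plate) below the hinge at the top edge, so the moment about the hinge is M = F × 0.813111 = 130.774 × 0.813111 = 106.334 kN·m.

M ≈ 106 kN·m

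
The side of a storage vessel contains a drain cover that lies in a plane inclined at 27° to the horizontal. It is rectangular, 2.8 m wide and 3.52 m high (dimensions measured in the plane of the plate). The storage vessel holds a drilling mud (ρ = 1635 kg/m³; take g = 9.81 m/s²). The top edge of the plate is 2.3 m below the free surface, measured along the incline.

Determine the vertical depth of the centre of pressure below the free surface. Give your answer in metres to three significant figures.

γ = ρg = 1635 × 9.81 / 1000 = 16.03935 kN/m³.
Let θ = 27° be the plate's angle to the horizontal; measure y along the incline from where the plane meets the free surface. Vertical depth h = y·sinθ with sinθ = 0.453990.
The centroid lies 3.52/2 = 1.76 m below the top edge, so y_c = 2.3 + 1.76 = 4.06 m and h_c = 4.06 × 0.453990 = 1.8432 m.
A = 2.8 × 3.52 = 9.856 m².
Resultant F = γ·h_c·A = 16.03935 × 1.8432 × 9.856 = 291.38 kN.
I_c = b·h³/12 = 2.8 × 3.52³/12 = 10.1766 m⁴.
Centre of pressure: y_p = y_c + I_c/(y_c·A) = 4.06 + 10.1766/(4.06 × 9.856) = 4.06 + 0.254317 = 4.31432 m along the plane.
Vertically, h_p = y_p·sinθ = 4.31432 × 0.453990 = 1.95866 m.

h_p = 1.96 m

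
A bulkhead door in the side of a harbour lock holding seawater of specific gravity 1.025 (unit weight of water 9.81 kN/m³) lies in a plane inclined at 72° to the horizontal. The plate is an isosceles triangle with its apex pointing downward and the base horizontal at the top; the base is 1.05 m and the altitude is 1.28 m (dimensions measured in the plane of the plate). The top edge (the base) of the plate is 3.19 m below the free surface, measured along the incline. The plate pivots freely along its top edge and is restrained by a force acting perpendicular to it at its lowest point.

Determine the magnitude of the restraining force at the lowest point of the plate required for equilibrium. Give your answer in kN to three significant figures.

P ≈ 8.20 kN

γ = 1.025 × 9.81 = 10.05525 kN/m³.
Let θ = 72° be the plate's angle to the horizontal; measure y along the incline from where the plane meets the free surface. Vertical depth h = y·sinθ with sinθ = 0.951057.
With the apex down, the centroid sits h/3 = 1.28/3 = 0.426667 m below the base (the top edge), so y_c = 3.19 + 0.426667 = 3.61667 m and h_c = 3.61667 × 0.951057 = 3.43966 m.
A = ½ × 1.05 × 1.28 = 0.672 m².
Resultant F = γ·h_c·A = 10.05525 × 3.43966 × 0.672 = 23.2422 kN.
I_c = b·h³/36 = 1.05 × 1.28³/36 = 0.0611669 m⁴.
Centre of pressure: y_p = y_c + I_c/(y_c·A) = 3.61667 + 0.0611669/(3.61667 × 0.672) = 3.61667 + 0.0251674 = 3.64184 m along the plane.
The resultant acts 0.426667 + 0.0251674 = 0.451834 m (along the plate) below the hinge at the top edge, so the moment about the hinge is M = F × 0.451834 = 23.2422 × 0.451834 = 10.5016 kN·m.
A normal force at the bottom, 1.28 m from the hinge, must supply this moment: P = 10.5016/1.28 = 8.20437 kN.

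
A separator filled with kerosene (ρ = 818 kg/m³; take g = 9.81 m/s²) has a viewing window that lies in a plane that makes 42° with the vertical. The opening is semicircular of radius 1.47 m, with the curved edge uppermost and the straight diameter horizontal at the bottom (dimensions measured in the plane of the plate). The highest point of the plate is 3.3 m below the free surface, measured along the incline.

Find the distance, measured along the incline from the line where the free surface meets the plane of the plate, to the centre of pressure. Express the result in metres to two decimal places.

γ = ρg = 818 × 9.81 / 1000 = 8.02458 kN/m³.
The plate makes 42° with the vertical, i.e. θ = 90° − 42° = 48° to the horizontal. Measuring y along the incline from the free-surface line, vertical depth h = y·sinθ with sinθ = 0.743145.
The centroid lies 4r/(3π) = 0.623887 m above the diameter, so r − 4r/(3π) = 1.47 − 0.623887 = 0.846113 m below the topmost point, so y_c = 3.3 + 0.846113 = 4.14611 m and h_c = 4.14611 × 0.743145 = 3.08116 m.
A = πr²/2 = π × 1.47²/2 = 3.39433 m².
Resultant F = γ·h_c·A = 8.02458 × 3.08116 × 3.39433 = 83.9249 kN.
I_c = (π/8 − 8/(9π))·r⁴ = 0.109757 × 1.47⁴ = 0.512509 m⁴.
Centre of pressure: y_p = y_c + I_c/(y_c·A) = 4.14611 + 0.512509/(4.14611 × 3.39433) = 4.14611 + 0.0364172 = 4.18253 m along the plane.

y_p = 4.18 m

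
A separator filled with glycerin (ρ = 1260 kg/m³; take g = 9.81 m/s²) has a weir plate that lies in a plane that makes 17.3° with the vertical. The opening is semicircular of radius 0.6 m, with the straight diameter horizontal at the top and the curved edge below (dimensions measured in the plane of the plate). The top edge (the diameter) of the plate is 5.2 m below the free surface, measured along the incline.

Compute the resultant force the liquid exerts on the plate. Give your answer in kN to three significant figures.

γ = ρg = 1260 × 9.81 / 1000 = 12.3606 kN/m³.
The plate makes 17.3° with the vertical, i.e. θ = 90° − 17.3° = 72.7° to the horizontal. Measuring y along the incline from the free-surface line, vertical depth h = y·sinθ with sinθ = 0.954761.
The centroid of a semicircle lies 4r/(3π) = 0.254648 m from the diameter, here below the top edge, so y_c = 5.2 + 0.254648 = 5.45465 m and h_c = 5.45465 × 0.954761 = 5.20789 m.
A = πr²/2 = π × 0.6²/2 = 0.565487 m².
Resultant F = γ·h_c·A = 12.3606 × 5.20789 × 0.565487 = 36.4019 kN.

F ≈ 36.4 kN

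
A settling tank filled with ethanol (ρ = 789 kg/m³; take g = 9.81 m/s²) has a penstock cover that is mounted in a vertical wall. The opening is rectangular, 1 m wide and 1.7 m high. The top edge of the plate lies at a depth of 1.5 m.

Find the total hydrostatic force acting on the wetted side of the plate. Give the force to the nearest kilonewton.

γ = ρg = 789 × 9.81 / 1000 = 7.74009 kN/m³.
The centroid lies 1.7/2 = 0.85 m below the top edge, so the centroid depth is h_c = 1.5 + 0.85 = 2.35 m.
A = 1 × 1.7 = 1.7 m².
Resultant F = γ·h_c·A = 7.74009 × 2.35 × 1.7 = 30.9217 kN.

F ≈ 31 kN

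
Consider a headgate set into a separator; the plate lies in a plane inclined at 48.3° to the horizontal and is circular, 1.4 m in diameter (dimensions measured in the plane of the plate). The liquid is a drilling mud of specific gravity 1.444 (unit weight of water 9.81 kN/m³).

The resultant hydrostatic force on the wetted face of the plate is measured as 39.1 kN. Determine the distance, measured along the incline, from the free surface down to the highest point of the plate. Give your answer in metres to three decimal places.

γ = 1.444 × 9.81 = 14.16564 kN/m³.
A = π(0.7)² = 1.53938 m².
From F = γ·h_c·A, the centroid depth is h_c = 39.1/(14.16564 × 1.53938) = 1.79306 m.
Let θ = 48.3° be the plate's angle to the horizontal; measure y along the incline from where the plane meets the free surface. Vertical depth h = y·sinθ with sinθ = 0.746638.
Along the incline, y_c = h_c/sinθ = 1.79306/0.746638 = 2.40151 m.
The centroid is at the centre, 0.7 m below the top of the plate, so the highest point sits at y_top = 2.40151 − 0.7 = 1.70151 m along the incline.

y_top ≈ 1.702 m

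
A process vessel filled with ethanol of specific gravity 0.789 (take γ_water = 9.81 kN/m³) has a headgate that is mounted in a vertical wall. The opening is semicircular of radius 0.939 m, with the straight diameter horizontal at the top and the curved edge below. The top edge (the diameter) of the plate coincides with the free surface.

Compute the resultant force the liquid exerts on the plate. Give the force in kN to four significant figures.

γ = 0.789 × 9.81 = 7.74009 kN/m³.
The centroid of a semicircle lies 4r/(3π) = 0.398524 m from the diameter, here below the top edge, so the centroid depth is h_c = 0.398524 m.
A = πr²/2 = π × 0.939²/2 = 1.385 m².
Resultant F = γ·h_c·A = 7.74009 × 0.398524 × 1.385 = 4.27219 kN.

F ≈ 4.272 kN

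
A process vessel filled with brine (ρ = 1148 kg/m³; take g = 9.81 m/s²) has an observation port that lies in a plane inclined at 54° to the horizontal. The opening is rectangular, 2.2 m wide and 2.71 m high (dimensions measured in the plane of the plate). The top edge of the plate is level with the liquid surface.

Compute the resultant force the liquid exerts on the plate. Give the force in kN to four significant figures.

F ≈ 73.60 kN

γ = ρg = 1148 × 9.81 / 1000 = 11.26188 kN/m³.
Let θ = 54° be the plate's angle to the horizontal; measure y along the incline from where the plane meets the free surface. Vertical depth h = y·sinθ with sinθ = 0.809017.
The centroid lies 2.71/2 = 1.355 m below the top edge, so y_c = 1.355 m and h_c = 1.355 × 0.809017 = 1.09622 m.
A = 2.2 × 2.71 = 5.962 m².
Resultant F = γ·h_c·A = 11.26188 × 1.09622 × 5.962 = 73.6039 kN.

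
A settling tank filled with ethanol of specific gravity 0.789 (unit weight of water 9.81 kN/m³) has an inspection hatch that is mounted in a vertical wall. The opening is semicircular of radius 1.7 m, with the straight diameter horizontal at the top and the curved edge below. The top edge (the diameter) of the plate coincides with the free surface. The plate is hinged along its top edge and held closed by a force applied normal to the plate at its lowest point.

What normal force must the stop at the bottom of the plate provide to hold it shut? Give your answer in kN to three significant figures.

γ = 0.789 × 9.81 = 7.74009 kN/m³.
The centroid of a semicircle lies 4r/(3π) = 0.721502 m from the diameter, here below the top edge, so the centroid depth is h_c = 0.721502 m.
A = πr²/2 = π × 1.7²/2 = 4.5396 m².
Resultant F = γ·h_c·A = 7.74009 × 0.721502 × 4.5396 = 25.3514 kN.
I_c = (π/8 − 8/(9π))·r⁴ = 0.109757 × 1.7⁴ = 0.916701 m⁴.
Centre of pressure: y_p = y_c + I_c/(y_c·A) = 0.721502 + 0.916701/(0.721502 × 4.5396) = 0.721502 + 0.27988 = 1.00138 m along the plane.
The resultant acts 0.721502 + 0.27988 = 1.00138 m (along the plate) below the hinge at the top edge, so the moment about the hinge is M = F × 1.00138 = 25.3514 × 1.00138 = 25.3864 kN·m.
A normal force at the bottom, 1.7 m from the hinge, must supply this moment: P = 25.3864/1.7 = 14.9332 kN.

P ≈ 14.9 kN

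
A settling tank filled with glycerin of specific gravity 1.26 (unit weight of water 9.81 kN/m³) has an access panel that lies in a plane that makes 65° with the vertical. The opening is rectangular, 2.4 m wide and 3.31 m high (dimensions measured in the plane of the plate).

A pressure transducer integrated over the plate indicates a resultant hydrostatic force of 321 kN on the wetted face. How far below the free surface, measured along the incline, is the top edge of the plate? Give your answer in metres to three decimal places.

y_top ≈ 6.080 m

γ = 1.26 × 9.81 = 12.3606 kN/m³.
A = 2.4 × 3.31 = 7.944 m².
From F = γ·h_c·A, the centroid depth is h_c = 321/(12.3606 × 7.944) = 3.26909 m.
The plate makes 65° with the vertical, i.e. θ = 90° − 65° = 25° to the horizontal. Measuring y along the incline from the free-surface line, vertical depth h = y·sinθ with sinθ = 0.422618.
Along the incline, y_c = h_c/sinθ = 3.26909/0.422618 = 7.73533 m.
The centroid lies 3.31/2 = 1.655 m below the top edge, so the top edge sits at y_top = 7.73533 − 1.655 = 6.08033 m along the incline.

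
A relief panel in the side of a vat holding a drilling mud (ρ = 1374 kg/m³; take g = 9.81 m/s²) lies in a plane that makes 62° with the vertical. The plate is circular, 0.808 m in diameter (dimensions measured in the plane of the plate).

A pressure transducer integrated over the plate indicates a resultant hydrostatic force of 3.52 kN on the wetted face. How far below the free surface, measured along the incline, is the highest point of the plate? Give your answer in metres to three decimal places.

γ = ρg = 1374 × 9.81 / 1000 = 13.47894 kN/m³.
A = π(0.404)² = 0.512758 m².
From F = γ·h_c·A, the centroid depth is h_c = 3.52/(13.47894 × 0.512758) = 0.509301 m.
The plate makes 62° with the vertical, i.e. θ = 90° − 62° = 28° to the horizontal. Measuring y along the incline from the free-surface line, vertical depth h = y·sinθ with sinθ = 0.469472.
Along the incline, y_c = h_c/sinθ = 0.509301/0.469472 = 1.08484 m.
The centroid is at the centre, 0.404 m below the top of the plate, so the highest point sits at y_top = 1.08484 − 0.404 = 0.68084 m along the incline.

y_top ≈ 0.681 m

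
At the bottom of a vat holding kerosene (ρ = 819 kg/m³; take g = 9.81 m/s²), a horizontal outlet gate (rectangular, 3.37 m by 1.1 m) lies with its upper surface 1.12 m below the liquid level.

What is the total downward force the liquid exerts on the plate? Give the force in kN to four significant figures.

F ≈ 33.36 kN

γ = ρg = 819 × 9.81 / 1000 = 8.03439 kN/m³.
The plate is horizontal, so pressure is uniform at p = γ·h = 8.03439 × 1.12 = 8.99852 kN/m².
A = 3.37 × 1.1 = 3.707 m².
F = p·A = 8.99852 × 3.707 = 33.3575 kN.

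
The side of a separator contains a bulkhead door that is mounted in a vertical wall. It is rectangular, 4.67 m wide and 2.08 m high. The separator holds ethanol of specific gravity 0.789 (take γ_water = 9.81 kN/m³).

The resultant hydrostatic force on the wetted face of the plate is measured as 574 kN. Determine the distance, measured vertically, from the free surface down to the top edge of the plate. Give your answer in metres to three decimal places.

γ = 0.789 × 9.81 = 7.74009 kN/m³.
A = 4.67 × 2.08 = 9.7136 m².
From F = γ·h_c·A, the centroid depth is h_c = 574/(7.74009 × 9.7136) = 7.63459 m.
The centroid lies 2.08/2 = 1.04 m below the top edge, so the top edge sits at h_top = 7.63459 − 1.04 = 6.59459 m below the surface.

d_top ≈ 6.595 m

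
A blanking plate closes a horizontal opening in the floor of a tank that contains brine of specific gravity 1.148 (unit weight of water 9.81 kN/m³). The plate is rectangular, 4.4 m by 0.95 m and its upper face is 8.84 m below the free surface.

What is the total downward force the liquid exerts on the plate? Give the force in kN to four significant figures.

F ≈ 416.1 kN

γ = 1.148 × 9.81 = 11.26188 kN/m³.
The plate is horizontal, so pressure is uniform at p = γ·h = 11.26188 × 8.84 = 99.555 kN/m².
A = 4.4 × 0.95 = 4.18 m².
F = p·A = 99.555 × 4.18 = 416.14 kN.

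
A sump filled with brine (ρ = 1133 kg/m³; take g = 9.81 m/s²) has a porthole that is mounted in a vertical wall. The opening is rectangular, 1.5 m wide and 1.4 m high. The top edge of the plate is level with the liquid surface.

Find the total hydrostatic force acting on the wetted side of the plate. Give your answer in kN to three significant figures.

γ = ρg = 1133 × 9.81 / 1000 = 11.11473 kN/m³.
The centroid lies 1.4/2 = 0.7 m below the top edge, so the centroid depth is h_c = 0.7 m.
A = 1.5 × 1.4 = 2.1 m².
Resultant F = γ·h_c·A = 11.11473 × 0.7 × 2.1 = 16.3387 kN.

F ≈ 16.3 kN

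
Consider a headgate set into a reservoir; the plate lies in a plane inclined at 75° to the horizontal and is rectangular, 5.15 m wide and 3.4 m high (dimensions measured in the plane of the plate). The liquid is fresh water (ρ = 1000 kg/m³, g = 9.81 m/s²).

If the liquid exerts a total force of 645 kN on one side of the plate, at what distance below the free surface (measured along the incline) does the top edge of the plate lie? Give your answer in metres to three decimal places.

y_top ≈ 2.187 m

γ = ρg = 1000 × 9.81 = 9810 N/m³ = 9.81 kN/m³.
A = 5.15 × 3.4 = 17.51 m².
From F = γ·h_c·A, the centroid depth is h_c = 645/(9.81 × 17.51) = 3.75495 m.
Let θ = 75° be the plate's angle to the horizontal; measure y along the incline from where the plane meets the free surface. Vertical depth h = y·sinθ with sinθ = 0.965926.
Along the incline, y_c = h_c/sinθ = 3.75495/0.965926 = 3.88741 m.
The centroid lies 3.4/2 = 1.7 m below the top edge, so the top edge sits at y_top = 3.88741 − 1.7 = 2.18741 m along the incline.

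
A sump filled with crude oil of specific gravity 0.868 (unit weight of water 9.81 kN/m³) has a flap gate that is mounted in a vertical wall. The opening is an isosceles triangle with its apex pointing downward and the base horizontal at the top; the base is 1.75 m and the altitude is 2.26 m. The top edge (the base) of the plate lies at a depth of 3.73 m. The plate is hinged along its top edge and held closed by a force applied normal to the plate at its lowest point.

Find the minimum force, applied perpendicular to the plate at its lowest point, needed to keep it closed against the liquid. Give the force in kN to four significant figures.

γ = 0.868 × 9.81 = 8.51508 kN/m³.
With the apex down, the centroid sits h/3 = 2.26/3 = 0.753333 m below the base (the top edge), so the centroid depth is h_c = 3.73 + 0.753333 = 4.48333 m.
A = ½ × 1.75 × 2.26 = 1.9775 m².
Resultant F = γ·h_c·A = 8.51508 × 4.48333 × 1.9775 = 75.4929 kN.
I_c = b·h³/36 = 1.75 × 2.26³/36 = 0.561127 m⁴.
Centre of pressure: y_p = y_c + I_c/(y_c·A) = 4.48333 + 0.561127/(4.48333 × 1.9775) = 4.48333 + 0.0632913 = 4.54662 m along the plane.
The resultant acts 0.753333 + 0.0632913 = 0.816624 m (along the plate) below the hinge at the top edge, so the moment about the hinge is M = F × 0.816624 = 75.4929 × 0.816624 = 61.6493 kN·m.
A normal force at the bottom, 2.26 m from the hinge, must supply this moment: P = 61.6493/2.26 = 27.2785 kN.

P ≈ 27.28 kN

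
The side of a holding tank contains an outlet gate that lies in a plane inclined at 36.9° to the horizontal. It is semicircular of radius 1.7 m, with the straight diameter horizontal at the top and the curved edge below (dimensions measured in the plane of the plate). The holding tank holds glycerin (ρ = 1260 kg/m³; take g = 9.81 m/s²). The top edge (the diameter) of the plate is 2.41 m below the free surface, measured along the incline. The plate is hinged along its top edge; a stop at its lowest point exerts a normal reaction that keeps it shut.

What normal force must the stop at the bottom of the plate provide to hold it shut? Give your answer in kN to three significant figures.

γ = ρg = 1260 × 9.81 / 1000 = 12.3606 kN/m³.
Let θ = 36.9° be the plate's angle to the horizontal; measure y along the incline from where the plane meets the free surface. Vertical depth h = y·sinθ with sinθ = 0.600420.
The centroid of a semicircle lies 4r/(3π) = 0.721502 m from the diameter, here below the top edge, so y_c = 2.41 + 0.721502 = 3.1315 m and h_c = 3.1315 × 0.600420 = 1.88022 m.
A = πr²/2 = π × 1.7²/2 = 4.5396 m².
Resultant F = γ·h_c·A = 12.3606 × 1.88022 × 4.5396 = 105.503 kN.
I_c = (π/8 − 8/(9π))·r⁴ = 0.109757 × 1.7⁴ = 0.916701 m⁴.
Centre of pressure: y_p = y_c + I_c/(y_c·A) = 3.1315 + 0.916701/(3.1315 × 4.5396) = 3.1315 + 0.0644849 = 3.19598 m along the plane.
The resultant acts 0.721502 + 0.0644849 = 0.785987 m (along the plate) below the hinge at the top edge, so the moment about the hinge is M = F × 0.785987 = 105.503 × 0.785987 = 82.924 kN·m.
A normal force at the bottom, 1.7 m from the hinge, must supply this moment: P = 82.924/1.7 = 48.7788 kN.

P ≈ 48.8 kN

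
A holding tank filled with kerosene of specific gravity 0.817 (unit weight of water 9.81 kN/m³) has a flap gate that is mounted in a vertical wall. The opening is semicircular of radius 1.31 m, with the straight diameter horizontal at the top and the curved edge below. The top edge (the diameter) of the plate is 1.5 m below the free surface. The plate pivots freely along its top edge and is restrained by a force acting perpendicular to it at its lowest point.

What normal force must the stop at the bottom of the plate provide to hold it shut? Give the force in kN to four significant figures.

γ = 0.817 × 9.81 = 8.01477 kN/m³.
The centroid of a semicircle lies 4r/(3π) = 0.555981 m from the diameter, here below the top edge, so the centroid depth is h_c = 1.5 + 0.555981 = 2.05598 m.
A = πr²/2 = π × 1.31²/2 = 2.69564 m².
Resultant F = γ·h_c·A = 8.01477 × 2.05598 × 2.69564 = 44.4193 kN.
I_c = (π/8 − 8/(9π))·r⁴ = 0.109757 × 1.31⁴ = 0.323234 m⁴.
Centre of pressure: y_p = y_c + I_c/(y_c·A) = 2.05598 + 0.323234/(2.05598 × 2.69564) = 2.05598 + 0.0583225 = 2.1143 m along the plane.
The resultant acts 0.555981 + 0.0583225 = 0.614303 m (along the plate) below the hinge at the top edge, so the moment about the hinge is M = F × 0.614303 = 44.4193 × 0.614303 = 27.2869 kN·m.
A normal force at the bottom, 1.31 m from the hinge, must supply this moment: P = 27.2869/1.31 = 20.8297 kN.

P ≈ 20.83 kN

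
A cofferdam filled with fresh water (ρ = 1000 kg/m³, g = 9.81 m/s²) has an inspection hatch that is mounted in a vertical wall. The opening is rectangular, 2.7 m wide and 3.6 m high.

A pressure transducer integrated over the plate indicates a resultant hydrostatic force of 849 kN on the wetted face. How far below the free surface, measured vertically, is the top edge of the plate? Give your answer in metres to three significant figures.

d_top ≈ 7.10 m

γ = ρg = 1000 × 9.81 = 9810 N/m³ = 9.81 kN/m³.
A = 2.7 × 3.6 = 9.72 m².
From F = γ·h_c·A, the centroid depth is h_c = 849/(9.81 × 9.72) = 8.90374 m.
The centroid lies 3.6/2 = 1.8 m below the top edge, so the top edge sits at h_top = 8.90374 − 1.8 = 7.10374 m below the surface.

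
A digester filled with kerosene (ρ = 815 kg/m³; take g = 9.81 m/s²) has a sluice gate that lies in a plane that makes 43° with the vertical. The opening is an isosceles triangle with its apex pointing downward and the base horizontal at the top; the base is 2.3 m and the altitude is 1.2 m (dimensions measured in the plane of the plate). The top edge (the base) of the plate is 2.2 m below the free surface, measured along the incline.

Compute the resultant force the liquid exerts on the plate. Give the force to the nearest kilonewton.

γ = ρg = 815 × 9.81 / 1000 = 7.99515 kN/m³.
The plate makes 43° with the vertical, i.e. θ = 90° − 43° = 47° to the horizontal. Measuring y along the incline from the free-surface line, vertical depth h = y·sinθ with sinθ = 0.731354.
With the apex down, the centroid sits h/3 = 1.2/3 = 0.4 m below the base (the top edge), so y_c = 2.2 + 0.4 = 2.6 m and h_c = 2.6 × 0.731354 = 1.90152 m.
A = ½ × 2.3 × 1.2 = 1.38 m².
Resultant F = γ·h_c·A = 7.99515 × 1.90152 × 1.38 = 20.9801 kN.

F ≈ 21 kN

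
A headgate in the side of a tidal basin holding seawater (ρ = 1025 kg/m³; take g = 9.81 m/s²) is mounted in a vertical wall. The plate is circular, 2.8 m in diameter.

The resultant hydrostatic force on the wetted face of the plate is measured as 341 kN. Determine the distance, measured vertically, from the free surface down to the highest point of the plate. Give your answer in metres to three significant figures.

γ = ρg = 1025 × 9.81 / 1000 = 10.05525 kN/m³.
A = π(1.4)² = 6.15752 m².
From F = γ·h_c·A, the centroid depth is h_c = 341/(10.05525 × 6.15752) = 5.50751 m.
The centroid is at the centre, 1.4 m below the top of the plate, so the highest point sits at h_top = 5.50751 − 1.4 = 4.10751 m below the surface.

d_top ≈ 4.11 m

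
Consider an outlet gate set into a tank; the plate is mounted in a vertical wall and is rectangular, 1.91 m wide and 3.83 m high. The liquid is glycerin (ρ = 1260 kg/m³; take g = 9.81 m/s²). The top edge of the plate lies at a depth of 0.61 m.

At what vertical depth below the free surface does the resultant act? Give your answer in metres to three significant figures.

h_p = 3.01 m

γ = ρg = 1260 × 9.81 / 1000 = 12.3606 kN/m³.
The centroid lies 3.83/2 = 1.915 m below the top edge, so the centroid depth is h_c = 0.61 + 1.915 = 2.525 m.
A = 1.91 × 3.83 = 7.3153 m².
Resultant F = γ·h_c·A = 12.3606 × 2.525 × 7.3153 = 228.314 kN.
I_c = b·h³/12 = 1.91 × 3.83³/12 = 8.94228 m⁴.
Centre of pressure: y_p = y_c + I_c/(y_c·A) = 2.525 + 8.94228/(2.525 × 7.3153) = 2.525 + 0.484122 = 3.00912 m along the plane.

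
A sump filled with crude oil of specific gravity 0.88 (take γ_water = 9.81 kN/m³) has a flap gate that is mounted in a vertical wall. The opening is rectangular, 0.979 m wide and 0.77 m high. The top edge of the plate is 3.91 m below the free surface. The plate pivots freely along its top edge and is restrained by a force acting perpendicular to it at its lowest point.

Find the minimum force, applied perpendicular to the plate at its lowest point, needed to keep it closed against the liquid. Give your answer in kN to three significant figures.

γ = 0.88 × 9.81 = 8.6328 kN/m³.
The centroid lies 0.77/2 = 0.385 m below the top edge, so the centroid depth is h_c = 3.91 + 0.385 = 4.295 m.
A = 0.979 × 0.77 = 0.75383 m².
Resultant F = γ·h_c·A = 8.6328 × 4.295 × 0.75383 = 27.9504 kN.
I_c = b·h³/12 = 0.979 × 0.77³/12 = 0.0372455 m⁴.
Centre of pressure: y_p = y_c + I_c/(y_c·A) = 4.295 + 0.0372455/(4.295 × 0.75383) = 4.295 + 0.0115037 = 4.3065 m along the plane.
The resultant acts 0.385 + 0.0115037 = 0.396504 m (along the plate) below the hinge at the top edge, so the moment about the hinge is M = F × 0.396504 = 27.9504 × 0.396504 = 11.0824 kN·m.
A normal force at the bottom, 0.77 m from the hinge, must supply this moment: P = 11.0824/0.77 = 14.3927 kN.

P ≈ 14.4 kN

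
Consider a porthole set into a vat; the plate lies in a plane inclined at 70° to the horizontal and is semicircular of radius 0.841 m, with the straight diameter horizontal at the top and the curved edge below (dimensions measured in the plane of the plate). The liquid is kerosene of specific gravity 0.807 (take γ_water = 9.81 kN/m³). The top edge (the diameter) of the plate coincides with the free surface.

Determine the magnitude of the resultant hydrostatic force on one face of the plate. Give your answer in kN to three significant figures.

F ≈ 2.95 kN

γ = 0.807 × 9.81 = 7.91667 kN/m³.
Let θ = 70° be the plate's angle to the horizontal; measure y along the incline from where the plane meets the free surface. Vertical depth h = y·sinθ with sinθ = 0.939693.
The centroid of a semicircle lies 4r/(3π) = 0.356931 m from the diameter, here below the top edge, so y_c = 0.356931 m and h_c = 0.356931 × 0.939693 = 0.335406 m.
A = πr²/2 = π × 0.841²/2 = 1.11099 m².
Resultant F = γ·h_c·A = 7.91667 × 0.335406 × 1.11099 = 2.95001 kN.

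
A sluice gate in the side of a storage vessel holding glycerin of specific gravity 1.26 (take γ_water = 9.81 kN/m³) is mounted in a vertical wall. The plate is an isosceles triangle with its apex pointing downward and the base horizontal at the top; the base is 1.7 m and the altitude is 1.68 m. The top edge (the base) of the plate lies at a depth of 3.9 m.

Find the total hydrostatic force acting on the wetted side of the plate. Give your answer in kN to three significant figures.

F ≈ 78.7 kN

γ = 1.26 × 9.81 = 12.3606 kN/m³.
With the apex down, the centroid sits h/3 = 1.68/3 = 0.56 m below the base (the top edge), so the centroid depth is h_c = 3.9 + 0.56 = 4.46 m.
A = ½ × 1.7 × 1.68 = 1.428 m².
Resultant F = γ·h_c·A = 12.3606 × 4.46 × 1.428 = 78.7232 kN.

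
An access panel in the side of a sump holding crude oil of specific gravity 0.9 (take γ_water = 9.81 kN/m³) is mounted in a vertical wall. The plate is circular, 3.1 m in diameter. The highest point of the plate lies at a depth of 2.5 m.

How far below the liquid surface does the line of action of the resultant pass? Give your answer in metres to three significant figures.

γ = 0.9 × 9.81 = 8.829 kN/m³.
The centroid is at the centre, 1.55 m below the top of the plate, so the centroid depth is h_c = 2.5 + 1.55 = 4.05 m.
A = π(1.55)² = 7.54768 m².
Resultant F = γ·h_c·A = 8.829 × 4.05 × 7.54768 = 269.886 kN.
I_c = πr⁴/4 = π × 1.55⁴/4 = 4.53332 m⁴.
Centre of pressure: y_p = y_c + I_c/(y_c·A) = 4.05 + 4.53332/(4.05 × 7.54768) = 4.05 + 0.148302 = 4.1983 m along the plane.

h_p = 4.20 m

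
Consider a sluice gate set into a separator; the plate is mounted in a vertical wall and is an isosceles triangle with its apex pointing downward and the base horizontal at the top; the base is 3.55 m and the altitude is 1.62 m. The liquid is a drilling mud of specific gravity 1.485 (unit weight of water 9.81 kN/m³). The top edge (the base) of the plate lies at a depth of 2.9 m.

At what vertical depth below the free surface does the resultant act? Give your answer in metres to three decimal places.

h_p = 3.482 m

γ = 1.485 × 9.81 = 14.56785 kN/m³.
With the apex down, the centroid sits h/3 = 1.62/3 = 0.54 m below the base (the top edge), so the centroid depth is h_c = 2.9 + 0.54 = 3.44 m.
A = ½ × 3.55 × 1.62 = 2.8755 m².
Resultant F = γ·h_c·A = 14.56785 × 3.44 × 2.8755 = 144.101 kN.
I_c = b·h³/36 = 3.55 × 1.62³/36 = 0.419248 m⁴.
Centre of pressure: y_p = y_c + I_c/(y_c·A) = 3.44 + 0.419248/(3.44 × 2.8755) = 3.44 + 0.0423837 = 3.48238 m along the plane.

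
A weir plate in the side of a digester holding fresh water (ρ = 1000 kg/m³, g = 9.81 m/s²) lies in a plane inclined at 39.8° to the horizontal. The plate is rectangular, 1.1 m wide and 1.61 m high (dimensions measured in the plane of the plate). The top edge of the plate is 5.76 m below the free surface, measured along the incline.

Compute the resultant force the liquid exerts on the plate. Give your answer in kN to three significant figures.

γ = ρg = 1000 × 9.81 = 9810 N/m³ = 9.81 kN/m³.
Let θ = 39.8° be the plate's angle to the horizontal; measure y along the incline from where the plane meets the free surface. Vertical depth h = y·sinθ with sinθ = 0.640110.
The centroid lies 1.61/2 = 0.805 m below the top edge, so y_c = 5.76 + 0.805 = 6.565 m and h_c = 6.565 × 0.640110 = 4.20232 m.
A = 1.1 × 1.61 = 1.771 m².
Resultant F = γ·h_c·A = 9.81 × 4.20232 × 1.771 = 73.009 kN.

F ≈ 73.0 kN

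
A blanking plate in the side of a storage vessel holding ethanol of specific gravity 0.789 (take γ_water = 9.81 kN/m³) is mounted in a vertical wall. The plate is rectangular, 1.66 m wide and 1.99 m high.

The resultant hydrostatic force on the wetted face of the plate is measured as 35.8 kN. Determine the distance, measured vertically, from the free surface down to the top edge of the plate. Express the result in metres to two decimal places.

γ = 0.789 × 9.81 = 7.74009 kN/m³.
A = 1.66 × 1.99 = 3.3034 m².
From F = γ·h_c·A, the centroid depth is h_c = 35.8/(7.74009 × 3.3034) = 1.40015 m.
The centroid lies 1.99/2 = 0.995 m below the top edge, so the top edge sits at h_top = 1.40015 − 0.995 = 0.40515 m below the surface.

d_top ≈ 0.41 m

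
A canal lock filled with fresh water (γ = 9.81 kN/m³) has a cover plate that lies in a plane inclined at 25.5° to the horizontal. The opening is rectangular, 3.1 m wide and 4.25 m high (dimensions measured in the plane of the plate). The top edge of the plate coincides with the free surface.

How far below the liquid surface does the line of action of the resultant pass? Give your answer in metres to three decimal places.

h_p = 1.220 m

γ = 9.81 kN/m³.
Let θ = 25.5° be the plate's angle to the horizontal; measure y along the incline from where the plane meets the free surface. Vertical depth h = y·sinθ with sinθ = 0.430511.
The centroid lies 4.25/2 = 2.125 m below the top edge, so y_c = 2.125 m and h_c = 2.125 × 0.430511 = 0.914836 m.
A = 3.1 × 4.25 = 13.175 m².
Resultant F = γ·h_c·A = 9.81 × 0.914836 × 13.175 = 118.24 kN.
I_c = b·h³/12 = 3.1 × 4.25³/12 = 19.8311 m⁴.
Centre of pressure: y_p = y_c + I_c/(y_c·A) = 2.125 + 19.8311/(2.125 × 13.175) = 2.125 + 0.708333 = 2.83333 m along the plane.
Vertically, h_p = y_p·sinθ = 2.83333 × 0.430511 = 1.21978 m.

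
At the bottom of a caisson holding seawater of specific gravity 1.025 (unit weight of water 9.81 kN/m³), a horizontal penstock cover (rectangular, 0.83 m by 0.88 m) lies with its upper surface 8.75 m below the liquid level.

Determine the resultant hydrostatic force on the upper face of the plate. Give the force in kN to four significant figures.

F ≈ 64.26 kN

γ = 1.025 × 9.81 = 10.05525 kN/m³.
The plate is horizontal, so pressure is uniform at p = γ·h = 10.05525 × 8.75 = 87.9834 kN/m².
A = 0.83 × 0.88 = 0.7304 m².
F = p·A = 87.9834 × 0.7304 = 64.2631 kN.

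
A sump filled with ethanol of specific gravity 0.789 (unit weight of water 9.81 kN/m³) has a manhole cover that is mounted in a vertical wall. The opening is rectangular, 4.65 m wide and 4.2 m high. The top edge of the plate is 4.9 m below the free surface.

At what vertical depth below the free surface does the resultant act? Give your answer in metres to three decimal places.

γ = 0.789 × 9.81 = 7.74009 kN/m³.
The centroid lies 4.2/2 = 2.1 m below the top edge, so the centroid depth is h_c = 4.9 + 2.1 = 7 m.
A = 4.65 × 4.2 = 19.53 m².
Resultant F = γ·h_c·A = 7.74009 × 7 × 19.53 = 1058.15 kN.
I_c = b·h³/12 = 4.65 × 4.2³/12 = 28.7091 m⁴.
Centre of pressure: y_p = y_c + I_c/(y_c·A) = 7 + 28.7091/(7 × 19.53) = 7 + 0.21 = 7.21 m along the plane.

h_p = 7.210 m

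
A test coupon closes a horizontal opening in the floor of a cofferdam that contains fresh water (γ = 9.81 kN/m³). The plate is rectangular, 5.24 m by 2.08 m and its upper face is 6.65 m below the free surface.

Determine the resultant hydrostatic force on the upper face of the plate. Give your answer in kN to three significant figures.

γ = 9.81 kN/m³.
The plate is horizontal, so pressure is uniform at p = γ·h = 9.81 × 6.65 = 65.2365 kN/m².
A = 5.24 × 2.08 = 10.8992 m².
F = p·A = 65.2365 × 10.8992 = 711.026 kN.

F ≈ 711 kN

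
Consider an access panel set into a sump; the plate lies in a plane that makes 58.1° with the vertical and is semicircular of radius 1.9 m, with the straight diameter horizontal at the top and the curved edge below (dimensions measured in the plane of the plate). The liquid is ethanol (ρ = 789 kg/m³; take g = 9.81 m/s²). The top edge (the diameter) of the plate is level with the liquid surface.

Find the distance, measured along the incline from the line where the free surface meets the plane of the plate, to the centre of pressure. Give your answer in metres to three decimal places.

y_p = 1.119 m

γ = ρg = 789 × 9.81 / 1000 = 7.74009 kN/m³.
The plate makes 58.1° with the vertical, i.e. θ = 90° − 58.1° = 31.9° to the horizontal. Measuring y along the incline from the free-surface line, vertical depth h = y·sinθ with sinθ = 0.528438.
The centroid of a semicircle lies 4r/(3π) = 0.806385 m from the diameter, here below the top edge, so y_c = 0.806385 m and h_c = 0.806385 × 0.528438 = 0.426124 m.
A = πr²/2 = π × 1.9²/2 = 5.67057 m².
Resultant F = γ·h_c·A = 7.74009 × 0.426124 × 5.67057 = 18.7029 kN.
I_c = (π/8 − 8/(9π))·r⁴ = 0.109757 × 1.9⁴ = 1.43036 m⁴.
Centre of pressure: y_p = y_c + I_c/(y_c·A) = 0.806385 + 1.43036/(0.806385 × 5.67057) = 0.806385 + 0.312807 = 1.11919 m along the plane.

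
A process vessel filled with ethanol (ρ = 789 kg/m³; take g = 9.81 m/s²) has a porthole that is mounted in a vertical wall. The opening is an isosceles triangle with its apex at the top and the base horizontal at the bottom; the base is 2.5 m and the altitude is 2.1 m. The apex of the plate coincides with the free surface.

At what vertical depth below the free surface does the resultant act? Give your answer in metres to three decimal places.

h_p = 1.575 m

γ = ρg = 789 × 9.81 / 1000 = 7.74009 kN/m³.
With the apex up, the centroid sits 2h/3 = 2 × 2.1/3 = 1.4 m below the apex, so the centroid depth is h_c = 1.4 m.
A = ½ × 2.5 × 2.1 = 2.625 m².
Resultant F = γ·h_c·A = 7.74009 × 1.4 × 2.625 = 28.4448 kN.
I_c = b·h³/36 = 2.5 × 2.1³/36 = 0.643125 m⁴.
Centre of pressure: y_p = y_c + I_c/(y_c·A) = 1.4 + 0.643125/(1.4 × 2.625) = 1.4 + 0.175 = 1.575 m along the plane.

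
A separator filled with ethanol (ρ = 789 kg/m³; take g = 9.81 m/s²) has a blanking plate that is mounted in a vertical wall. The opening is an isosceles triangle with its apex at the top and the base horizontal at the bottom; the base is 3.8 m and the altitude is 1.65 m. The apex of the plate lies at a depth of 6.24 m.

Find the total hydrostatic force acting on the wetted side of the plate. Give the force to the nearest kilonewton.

γ = ρg = 789 × 9.81 / 1000 = 7.74009 kN/m³.
With the apex up, the centroid sits 2h/3 = 2 × 1.65/3 = 1.1 m below the apex, so the centroid depth is h_c = 6.24 + 1.1 = 7.34 m.
A = ½ × 3.8 × 1.65 = 3.135 m².
Resultant F = γ·h_c·A = 7.74009 × 7.34 × 3.135 = 178.106 kN.

F ≈ 178 kN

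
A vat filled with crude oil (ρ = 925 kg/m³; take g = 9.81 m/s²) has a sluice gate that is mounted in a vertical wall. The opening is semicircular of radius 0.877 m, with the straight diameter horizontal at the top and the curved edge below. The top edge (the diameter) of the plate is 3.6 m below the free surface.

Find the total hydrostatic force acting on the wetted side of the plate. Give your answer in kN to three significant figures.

γ = ρg = 925 × 9.81 / 1000 = 9.07425 kN/m³.
The centroid of a semicircle lies 4r/(3π) = 0.37221 m from the diameter, here below the top edge, so the centroid depth is h_c = 3.6 + 0.37221 = 3.97221 m.
A = πr²/2 = π × 0.877²/2 = 1.20815 m².
Resultant F = γ·h_c·A = 9.07425 × 3.97221 × 1.20815 = 43.5476 kN.

F ≈ 43.5 kN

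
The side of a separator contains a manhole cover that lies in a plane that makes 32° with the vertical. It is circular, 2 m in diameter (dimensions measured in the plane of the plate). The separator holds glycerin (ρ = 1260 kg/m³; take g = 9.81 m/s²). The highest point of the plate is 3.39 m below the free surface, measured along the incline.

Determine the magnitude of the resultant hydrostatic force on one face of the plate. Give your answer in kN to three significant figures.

F ≈ 145 kN

γ = ρg = 1260 × 9.81 / 1000 = 12.3606 kN/m³.
The plate makes 32° with the vertical, i.e. θ = 90° − 32° = 58° to the horizontal. Measuring y along the incline from the free-surface line, vertical depth h = y·sinθ with sinθ = 0.848048.
The centroid is at the centre, 1 m below the top of the plate, so y_c = 3.39 + 1 = 4.39 m and h_c = 4.39 × 0.848048 = 3.72293 m.
A = π(1)² = 3.14159 m².
Resultant F = γ·h_c·A = 12.3606 × 3.72293 × 3.14159 = 144.569 kN.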